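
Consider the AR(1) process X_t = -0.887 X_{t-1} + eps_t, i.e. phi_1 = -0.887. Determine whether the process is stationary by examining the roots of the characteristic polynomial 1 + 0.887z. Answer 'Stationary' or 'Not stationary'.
\text{Stationary}

The AR(p) characteristic polynomial is P(z) = 1 + 0.887z.
Stationarity requires all roots to lie outside the unit circle, i.e. |z| > 1 for every root.
This is linear in z: 1 + (0.887) z = 0  =>  z = -1/(0.887) = -1.127396,  |z| = 1.127396.
Moduli of all roots: 1.1274.
All moduli strictly greater than 1? Yes.
Verdict: Stationary.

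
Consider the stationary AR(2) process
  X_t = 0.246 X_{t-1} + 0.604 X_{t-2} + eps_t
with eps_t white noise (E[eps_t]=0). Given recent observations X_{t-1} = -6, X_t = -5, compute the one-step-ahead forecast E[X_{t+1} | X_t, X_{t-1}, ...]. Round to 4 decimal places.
E[X_{t+1} \mid \mathcal F_t] = -4.8540

For an AR(p) model X_t = c + sum_i phi_i X_{t-i} + eps_t, the
one-step-ahead conditional mean is
  E[X_{t+1} | X_t, ...] = c + sum_i phi_i X_{t+1-i}.
Substitute known values:
  E[X_{t+1} | ...] = (0.246) * (-5) + (0.604) * (-6)
                   = -4.8540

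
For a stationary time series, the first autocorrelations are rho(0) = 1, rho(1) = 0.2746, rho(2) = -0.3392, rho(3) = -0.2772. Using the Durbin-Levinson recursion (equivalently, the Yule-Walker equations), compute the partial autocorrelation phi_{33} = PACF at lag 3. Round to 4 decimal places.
\phi_{33} = -0.0259

The PACF at lag k is phi_{kk}, the last component of the solution
to the Yule-Walker system G_k phi = r_k where
  (G_k)_{ij} = rho(|i - j|), (r_k)_i = rho(i), i,j = 1..k.
Equivalently, Durbin-Levinson gives phi_{kk} iteratively:
  phi_{11} = rho(1)
  phi_{kk} = [rho(k) - sum_{j=1..k-1} phi_{k-1,j} rho(k-j)]
            / [1 - sum_{j=1..k-1} phi_{k-1,j} rho(j)],
  phi_{k,j} = phi_{k-1,j} - phi_{kk} phi_{k-1,k-j},  j = 1..k-1.
Step k = 1:
  phi_11 = rho(1) = 0.2746.
Step k = 2:
  phi_22 = [rho(2) - phi_11 rho(1)] / [1 - phi_11 rho(1)] = [-0.3392 - (0.2746)(0.2746)] / [1 - (0.2746)(0.2746)]
         = -0.41460516 / 0.92459484 = -0.448418.
  Update: phi_21 = phi_11 - phi_22 phi_11 = 0.2746 - (-0.448418)(0.2746) = 0.397736.
Step k = 3:
  phi_33 = [rho(3) - phi_21 rho(2) - phi_22 rho(1)] / [1 - phi_21 rho(1) - phi_22 rho(2)]
    numerator   = -0.2772 - (0.397736)(-0.3392) - (-0.448418)(0.2746) = -0.01915243
    denominator = 1 - (0.397736)(0.2746) - (-0.448418)(-0.3392) = 0.73867834
  phi_33 = -0.01915243 / 0.73867834 = -0.0259.
Therefore phi_{33} = -0.0259.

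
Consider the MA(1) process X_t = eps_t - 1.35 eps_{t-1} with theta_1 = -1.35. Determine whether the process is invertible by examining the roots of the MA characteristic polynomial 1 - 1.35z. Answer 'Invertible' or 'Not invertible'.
\text{Not invertible}

The MA(q) characteristic polynomial is P(z) = 1 - 1.35z.
Invertibility requires all roots to lie outside the unit circle, i.e. |z| > 1 for every root.
This is linear in z: 1 + (-1.35) z = 0  =>  z = -1/(-1.35) = 0.740741,  |z| = 0.740741.
Moduli of all roots: 0.7407.
All moduli strictly greater than 1? No.
Verdict: Not invertible.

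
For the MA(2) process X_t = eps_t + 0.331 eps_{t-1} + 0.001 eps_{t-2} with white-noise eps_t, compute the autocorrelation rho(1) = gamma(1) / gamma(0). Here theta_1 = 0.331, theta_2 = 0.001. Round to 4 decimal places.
\rho(1) = 0.2986

For an MA(q) process with theta_0 = 1, the autocovariance is
  gamma(k) = sigma^2 * sum_{i=0..q-k} theta_i * theta_{i+k},
and rho(k) = gamma(k) / gamma(0). Sigma^2 cancels.
  numerator   = (1)*(0.331) + (0.331)*(0.001) = 0.331331.
  denominator = (1)^2 + (0.331)^2 + (0.001)^2 = 1.109562.
  rho(1) = 0.331331 / 1.109562 = 0.2986.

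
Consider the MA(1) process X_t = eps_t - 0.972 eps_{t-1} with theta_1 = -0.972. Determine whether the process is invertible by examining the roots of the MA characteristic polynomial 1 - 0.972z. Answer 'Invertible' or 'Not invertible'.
\text{Invertible}

The MA(q) characteristic polynomial is P(z) = 1 - 0.972z.
Invertibility requires all roots to lie outside the unit circle, i.e. |z| > 1 for every root.
This is linear in z: 1 + (-0.972) z = 0  =>  z = -1/(-0.972) = 1.028807,  |z| = 1.028807.
Moduli of all roots: 1.0288.
All moduli strictly greater than 1? Yes.
Verdict: Invertible.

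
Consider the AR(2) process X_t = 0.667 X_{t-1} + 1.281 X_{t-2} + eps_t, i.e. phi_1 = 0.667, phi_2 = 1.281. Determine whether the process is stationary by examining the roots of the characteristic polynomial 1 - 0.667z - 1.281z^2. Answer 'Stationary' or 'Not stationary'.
\text{Not stationary}

The AR(p) characteristic polynomial is P(z) = 1 - 0.667z - 1.281z^2.
Stationarity requires all roots to lie outside the unit circle, i.e. |z| > 1 for every root.
Set 1 + (-0.667) z + (-1.281) z^2 = 0, i.e. a z^2 + b z + c = 0 with a = -1.281, b = -0.667, c = 1.
Discriminant D = b^2 - 4ac = (-0.667)^2 - 4*(-1.281)*1 = 0.444889 - (-5.124) = 5.568889.
D >= 0, so the roots are real: z = (-b +/- sqrt(D)) / (2a) = (0.667 +/- 2.359849) / (-2.562).
  z_1 = (0.667 + 2.359849) / (-2.562) = -1.1814,   |z_1| = 1.1814.
  z_2 = (0.667 - 2.359849) / (-2.562) = 0.6608,   |z_2| = 0.6608.
Moduli of all roots: 1.1814, 0.6608.
All moduli strictly greater than 1? No.
Verdict: Not stationary.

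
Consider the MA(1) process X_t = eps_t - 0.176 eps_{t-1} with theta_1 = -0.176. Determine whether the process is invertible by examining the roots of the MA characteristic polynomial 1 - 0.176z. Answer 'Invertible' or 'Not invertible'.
\text{Invertible}

The MA(q) characteristic polynomial is P(z) = 1 - 0.176z.
Invertibility requires all roots to lie outside the unit circle, i.e. |z| > 1 for every root.
This is linear in z: 1 + (-0.176) z = 0  =>  z = -1/(-0.176) = 5.681818,  |z| = 5.681818.
Moduli of all roots: 5.6818.
All moduli strictly greater than 1? Yes.
Verdict: Invertible.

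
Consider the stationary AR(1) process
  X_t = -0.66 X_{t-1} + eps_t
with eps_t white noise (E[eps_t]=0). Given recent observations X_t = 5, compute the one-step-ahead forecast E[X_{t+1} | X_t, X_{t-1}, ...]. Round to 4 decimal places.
E[X_{t+1} \mid \mathcal F_t] = -3.3000

For an AR(p) model X_t = c + sum_i phi_i X_{t-i} + eps_t, the
one-step-ahead conditional mean is
  E[X_{t+1} | X_t, ...] = c + sum_i phi_i X_{t+1-i}.
Substitute known values:
  E[X_{t+1} | ...] = (-0.66) * (5)
                   = -3.3000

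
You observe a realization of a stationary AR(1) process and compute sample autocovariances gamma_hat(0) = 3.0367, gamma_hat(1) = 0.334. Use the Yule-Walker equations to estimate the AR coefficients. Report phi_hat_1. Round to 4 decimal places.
\hat\phi_{1} = 0.1100

The Yule-Walker equations for an AR(p) process read, in matrix form,
  Gamma_p phi = r_p,   with   (Gamma_p)_{ij} = gamma(|i - j|),
                       (r_p)_i = gamma(i),   i,j = 1..p.
Substitute the sample gammas (Toeplitz matrix and right-hand side of size 1):
  Gamma_p = [[3.0367]]
  r_p     = [0.334]
With p = 1 this is the single equation gamma(0) phi_1 = gamma(1):
  phi_hat_1 = gamma(1) / gamma(0) = 0.334 / 3.0367 = 0.1100.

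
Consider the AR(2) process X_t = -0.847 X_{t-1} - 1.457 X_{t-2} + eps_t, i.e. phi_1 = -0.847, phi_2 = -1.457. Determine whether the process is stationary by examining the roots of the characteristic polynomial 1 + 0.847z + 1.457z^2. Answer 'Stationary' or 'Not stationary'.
\text{Not stationary}

The AR(p) characteristic polynomial is P(z) = 1 + 0.847z + 1.457z^2.
Stationarity requires all roots to lie outside the unit circle, i.e. |z| > 1 for every root.
Set 1 + (0.847) z + (1.457) z^2 = 0, i.e. a z^2 + b z + c = 0 with a = 1.457, b = 0.847, c = 1.
Discriminant D = b^2 - 4ac = (0.847)^2 - 4*(1.457)*1 = 0.717409 - (5.828) = -5.110591.
D < 0, so the roots are the complex-conjugate pair z = (-b +/- i sqrt(-D)) / (2a) = -0.2907 +/- 0.7758i.
For a conjugate pair |z|^2 = z * conj(z) = (product of roots) = c/a = 1/(1.457) = 0.686342, so |z| = sqrt(0.686342) = 0.8285 for both roots.
Moduli of all roots: 0.8285, 0.8285.
All moduli strictly greater than 1? No.
Verdict: Not stationary.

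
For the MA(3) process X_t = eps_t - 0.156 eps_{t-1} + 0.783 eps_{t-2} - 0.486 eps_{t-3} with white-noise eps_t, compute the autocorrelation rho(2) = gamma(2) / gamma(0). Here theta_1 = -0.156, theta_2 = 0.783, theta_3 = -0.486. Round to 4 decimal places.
\rho(2) = 0.4584

For an MA(q) process with theta_0 = 1, the autocovariance is
  gamma(k) = sigma^2 * sum_{i=0..q-k} theta_i * theta_{i+k},
and rho(k) = gamma(k) / gamma(0). Sigma^2 cancels.
  numerator   = (1)*(0.783) + (-0.156)*(-0.486) = 0.858816.
  denominator = (1)^2 + (-0.156)^2 + (0.783)^2 + (-0.486)^2 = 1.873621.
  rho(2) = 0.858816 / 1.873621 = 0.4584.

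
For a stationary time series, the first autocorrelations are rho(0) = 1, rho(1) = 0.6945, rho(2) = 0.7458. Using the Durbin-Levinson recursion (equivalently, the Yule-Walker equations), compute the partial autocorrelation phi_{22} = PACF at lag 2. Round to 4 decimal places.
\phi_{22} = 0.5090

The PACF at lag k is phi_{kk}, the last component of the solution
to the Yule-Walker system G_k phi = r_k where
  (G_k)_{ij} = rho(|i - j|), (r_k)_i = rho(i), i,j = 1..k.
Equivalently, Durbin-Levinson gives phi_{kk} iteratively:
  phi_{11} = rho(1)
  phi_{kk} = [rho(k) - sum_{j=1..k-1} phi_{k-1,j} rho(k-j)]
            / [1 - sum_{j=1..k-1} phi_{k-1,j} rho(j)],
  phi_{k,j} = phi_{k-1,j} - phi_{kk} phi_{k-1,k-j},  j = 1..k-1.
Step k = 1:
  phi_11 = rho(1) = 0.6945.
Step k = 2:
  phi_22 = [rho(2) - phi_11 rho(1)] / [1 - phi_11 rho(1)] = [0.7458 - (0.6945)(0.6945)] / [1 - (0.6945)(0.6945)]
         = 0.26346975 / 0.51766975 = 0.509.
Therefore phi_{22} = 0.5090.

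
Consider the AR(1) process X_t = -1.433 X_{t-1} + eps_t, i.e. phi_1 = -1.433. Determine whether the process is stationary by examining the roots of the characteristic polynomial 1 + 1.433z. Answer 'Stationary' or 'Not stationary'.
\text{Not stationary}

The AR(p) characteristic polynomial is P(z) = 1 + 1.433z.
Stationarity requires all roots to lie outside the unit circle, i.e. |z| > 1 for every root.
This is linear in z: 1 + (1.433) z = 0  =>  z = -1/(1.433) = -0.697837,  |z| = 0.697837.
Moduli of all roots: 0.6978.
All moduli strictly greater than 1? No.
Verdict: Not stationary.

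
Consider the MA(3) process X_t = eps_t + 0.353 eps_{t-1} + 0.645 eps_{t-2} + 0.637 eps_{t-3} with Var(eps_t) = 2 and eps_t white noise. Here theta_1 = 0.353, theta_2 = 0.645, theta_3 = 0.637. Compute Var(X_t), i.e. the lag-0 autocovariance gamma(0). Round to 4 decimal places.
\gamma(0) = 3.8928

For an MA(q) process X_t = eps_t + sum_i theta_i eps_{t-i} with
Var(eps_t) = sigma^2, the variance is
  gamma(0) = sigma^2 * (1 + sum_i theta_i^2).
  sum_i theta_i^2 = (0.353)^2 + (0.645)^2 + (0.637)^2 = 0.124609 + 0.416025 + 0.405769 = 0.946403.
  gamma(0) = 2 * (1 + 0.946403) = 2 * 1.946403 = 3.892806, which rounds to 3.8928.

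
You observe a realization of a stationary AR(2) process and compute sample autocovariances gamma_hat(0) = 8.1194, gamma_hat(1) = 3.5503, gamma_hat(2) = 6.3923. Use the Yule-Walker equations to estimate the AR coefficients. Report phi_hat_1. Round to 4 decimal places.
\hat\phi_{1} = 0.1150

The Yule-Walker equations for an AR(p) process read, in matrix form,
  Gamma_p phi = r_p,   with   (Gamma_p)_{ij} = gamma(|i - j|),
                       (r_p)_i = gamma(i),   i,j = 1..p.
Substitute the sample gammas (Toeplitz matrix and right-hand side of size 2):
  Gamma_p = [[8.1194, 3.5503], [3.5503, 8.1194]]
  r_p     = [3.5503, 6.3923]
Written out:
  8.1194 phi_1 + 3.5503 phi_2 = 3.5503
  3.5503 phi_1 + 8.1194 phi_2 = 6.3923
Solve by Cramer's rule:
  det = gamma(0)^2 - gamma(1)^2 = (8.1194)^2 - (3.5503)^2 = 65.92465636 - 12.60463009 = 53.32002627
  phi_hat_1 = [gamma(1) gamma(0) - gamma(1) gamma(2)] / det = [(3.5503)(8.1194) - (3.5503)(6.3923)] / 53.32002627 = 6.13172313 / 53.32002627 = 0.115
  phi_hat_2 = [gamma(0) gamma(2) - gamma(1)^2] / det = [(8.1194)(6.3923) - (3.5503)^2] / 53.32002627 = 39.29701053 / 53.32002627 = 0.737
So phi_hat = [0.1150, 0.7370].
Therefore phi_hat_1 = 0.1150.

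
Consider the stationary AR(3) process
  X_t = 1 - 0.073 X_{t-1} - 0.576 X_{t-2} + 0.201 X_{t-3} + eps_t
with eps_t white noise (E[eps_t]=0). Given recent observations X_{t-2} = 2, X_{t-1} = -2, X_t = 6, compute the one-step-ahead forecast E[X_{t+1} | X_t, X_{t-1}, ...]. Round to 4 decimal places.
E[X_{t+1} \mid \mathcal F_t] = 2.1160

For an AR(p) model X_t = c + sum_i phi_i X_{t-i} + eps_t, the
one-step-ahead conditional mean is
  E[X_{t+1} | X_t, ...] = c + sum_i phi_i X_{t+1-i}.
Substitute known values:
  E[X_{t+1} | ...] = 1 + (-0.073) * (6) + (-0.576) * (-2) + (0.201) * (2)
                   = 2.1160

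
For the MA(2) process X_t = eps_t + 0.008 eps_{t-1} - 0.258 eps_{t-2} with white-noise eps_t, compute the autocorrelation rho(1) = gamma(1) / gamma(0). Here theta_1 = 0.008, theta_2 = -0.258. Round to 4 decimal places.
\rho(1) = 0.0056

For an MA(q) process with theta_0 = 1, the autocovariance is
  gamma(k) = sigma^2 * sum_{i=0..q-k} theta_i * theta_{i+k},
and rho(k) = gamma(k) / gamma(0). Sigma^2 cancels.
  numerator   = (1)*(0.008) + (0.008)*(-0.258) = 0.005936.
  denominator = (1)^2 + (0.008)^2 + (-0.258)^2 = 1.066628.
  rho(1) = 0.005936 / 1.066628 = 0.0056.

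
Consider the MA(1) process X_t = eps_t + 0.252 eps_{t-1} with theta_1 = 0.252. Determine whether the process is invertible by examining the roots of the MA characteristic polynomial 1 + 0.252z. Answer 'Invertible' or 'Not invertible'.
\text{Invertible}

The MA(q) characteristic polynomial is P(z) = 1 + 0.252z.
Invertibility requires all roots to lie outside the unit circle, i.e. |z| > 1 for every root.
This is linear in z: 1 + (0.252) z = 0  =>  z = -1/(0.252) = -3.968254,  |z| = 3.968254.
Moduli of all roots: 3.9683.
All moduli strictly greater than 1? Yes.
Verdict: Invertible.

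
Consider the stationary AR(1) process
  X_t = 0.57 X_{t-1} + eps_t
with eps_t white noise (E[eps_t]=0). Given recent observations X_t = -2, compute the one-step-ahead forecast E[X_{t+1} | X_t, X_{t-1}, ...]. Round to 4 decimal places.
E[X_{t+1} \mid \mathcal F_t] = -1.1400

For an AR(p) model X_t = c + sum_i phi_i X_{t-i} + eps_t, the
one-step-ahead conditional mean is
  E[X_{t+1} | X_t, ...] = c + sum_i phi_i X_{t+1-i}.
Substitute known values:
  E[X_{t+1} | ...] = (0.57) * (-2)
                   = -1.1400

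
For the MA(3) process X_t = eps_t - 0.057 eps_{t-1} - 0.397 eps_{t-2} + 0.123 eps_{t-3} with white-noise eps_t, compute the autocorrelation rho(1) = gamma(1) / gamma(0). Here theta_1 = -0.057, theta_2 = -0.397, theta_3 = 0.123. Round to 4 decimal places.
\rho(1) = -0.0708

For an MA(q) process with theta_0 = 1, the autocovariance is
  gamma(k) = sigma^2 * sum_{i=0..q-k} theta_i * theta_{i+k},
and rho(k) = gamma(k) / gamma(0). Sigma^2 cancels.
  numerator   = (1)*(-0.057) + (-0.057)*(-0.397) + (-0.397)*(0.123) = -0.083202.
  denominator = (1)^2 + (-0.057)^2 + (-0.397)^2 + (0.123)^2 = 1.175987.
  rho(1) = -0.083202 / 1.175987 = -0.0708.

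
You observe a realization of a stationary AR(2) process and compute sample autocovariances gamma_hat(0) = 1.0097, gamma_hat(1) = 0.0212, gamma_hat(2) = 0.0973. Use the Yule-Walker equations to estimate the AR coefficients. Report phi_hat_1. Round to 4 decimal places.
\hat\phi_{1} = 0.0190

The Yule-Walker equations for an AR(p) process read, in matrix form,
  Gamma_p phi = r_p,   with   (Gamma_p)_{ij} = gamma(|i - j|),
                       (r_p)_i = gamma(i),   i,j = 1..p.
Substitute the sample gammas (Toeplitz matrix and right-hand side of size 2):
  Gamma_p = [[1.0097, 0.0212], [0.0212, 1.0097]]
  r_p     = [0.0212, 0.0973]
Written out:
  1.0097 phi_1 + 0.0212 phi_2 = 0.0212
  0.0212 phi_1 + 1.0097 phi_2 = 0.0973
Solve by Cramer's rule:
  det = gamma(0)^2 - gamma(1)^2 = (1.0097)^2 - (0.0212)^2 = 1.01949409 - 0.00044944 = 1.01904465
  phi_hat_1 = [gamma(1) gamma(0) - gamma(1) gamma(2)] / det = [(0.0212)(1.0097) - (0.0212)(0.0973)] / 1.01904465 = 0.01934288 / 1.01904465 = 0.019
  phi_hat_2 = [gamma(0) gamma(2) - gamma(1)^2] / det = [(1.0097)(0.0973) - (0.0212)^2] / 1.01904465 = 0.09779437 / 1.01904465 = 0.096
So phi_hat = [0.0190, 0.0960].
Therefore phi_hat_1 = 0.0190.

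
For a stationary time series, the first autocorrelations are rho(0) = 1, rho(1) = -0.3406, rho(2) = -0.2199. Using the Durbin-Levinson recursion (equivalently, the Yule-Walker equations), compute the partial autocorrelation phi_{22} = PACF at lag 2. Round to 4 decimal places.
\phi_{22} = -0.3800

The PACF at lag k is phi_{kk}, the last component of the solution
to the Yule-Walker system G_k phi = r_k where
  (G_k)_{ij} = rho(|i - j|), (r_k)_i = rho(i), i,j = 1..k.
Equivalently, Durbin-Levinson gives phi_{kk} iteratively:
  phi_{11} = rho(1)
  phi_{kk} = [rho(k) - sum_{j=1..k-1} phi_{k-1,j} rho(k-j)]
            / [1 - sum_{j=1..k-1} phi_{k-1,j} rho(j)],
  phi_{k,j} = phi_{k-1,j} - phi_{kk} phi_{k-1,k-j},  j = 1..k-1.
Step k = 1:
  phi_11 = rho(1) = -0.3406.
Step k = 2:
  phi_22 = [rho(2) - phi_11 rho(1)] / [1 - phi_11 rho(1)] = [-0.2199 - (-0.3406)(-0.3406)] / [1 - (-0.3406)(-0.3406)]
         = -0.33590836 / 0.88399164 = -0.38.
Therefore phi_{22} = -0.3800.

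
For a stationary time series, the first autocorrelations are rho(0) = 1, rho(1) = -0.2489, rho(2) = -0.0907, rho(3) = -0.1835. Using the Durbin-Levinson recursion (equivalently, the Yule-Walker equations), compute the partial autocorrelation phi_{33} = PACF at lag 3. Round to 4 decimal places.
\phi_{33} = -0.2740

The PACF at lag k is phi_{kk}, the last component of the solution
to the Yule-Walker system G_k phi = r_k where
  (G_k)_{ij} = rho(|i - j|), (r_k)_i = rho(i), i,j = 1..k.
Equivalently, Durbin-Levinson gives phi_{kk} iteratively:
  phi_{11} = rho(1)
  phi_{kk} = [rho(k) - sum_{j=1..k-1} phi_{k-1,j} rho(k-j)]
            / [1 - sum_{j=1..k-1} phi_{k-1,j} rho(j)],
  phi_{k,j} = phi_{k-1,j} - phi_{kk} phi_{k-1,k-j},  j = 1..k-1.
Step k = 1:
  phi_11 = rho(1) = -0.2489.
Step k = 2:
  phi_22 = [rho(2) - phi_11 rho(1)] / [1 - phi_11 rho(1)] = [-0.0907 - (-0.2489)(-0.2489)] / [1 - (-0.2489)(-0.2489)]
         = -0.15265121 / 0.93804879 = -0.162733.
  Update: phi_21 = phi_11 - phi_22 phi_11 = -0.2489 - (-0.162733)(-0.2489) = -0.289404.
Step k = 3:
  phi_33 = [rho(3) - phi_21 rho(2) - phi_22 rho(1)] / [1 - phi_21 rho(1) - phi_22 rho(2)]
    numerator   = -0.1835 - (-0.289404)(-0.0907) - (-0.162733)(-0.2489) = -0.25025313
    denominator = 1 - (-0.289404)(-0.2489) - (-0.162733)(-0.0907) = 0.91320745
  phi_33 = -0.25025313 / 0.91320745 = -0.274.
Therefore phi_{33} = -0.2740.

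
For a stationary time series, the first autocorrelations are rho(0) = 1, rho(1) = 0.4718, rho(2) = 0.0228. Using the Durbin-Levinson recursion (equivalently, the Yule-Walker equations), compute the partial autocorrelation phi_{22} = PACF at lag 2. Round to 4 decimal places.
\phi_{22} = -0.2570

The PACF at lag k is phi_{kk}, the last component of the solution
to the Yule-Walker system G_k phi = r_k where
  (G_k)_{ij} = rho(|i - j|), (r_k)_i = rho(i), i,j = 1..k.
Equivalently, Durbin-Levinson gives phi_{kk} iteratively:
  phi_{11} = rho(1)
  phi_{kk} = [rho(k) - sum_{j=1..k-1} phi_{k-1,j} rho(k-j)]
            / [1 - sum_{j=1..k-1} phi_{k-1,j} rho(j)],
  phi_{k,j} = phi_{k-1,j} - phi_{kk} phi_{k-1,k-j},  j = 1..k-1.
Step k = 1:
  phi_11 = rho(1) = 0.4718.
Step k = 2:
  phi_22 = [rho(2) - phi_11 rho(1)] / [1 - phi_11 rho(1)] = [0.0228 - (0.4718)(0.4718)] / [1 - (0.4718)(0.4718)]
         = -0.19979524 / 0.77740476 = -0.257.
Therefore phi_{22} = -0.2570.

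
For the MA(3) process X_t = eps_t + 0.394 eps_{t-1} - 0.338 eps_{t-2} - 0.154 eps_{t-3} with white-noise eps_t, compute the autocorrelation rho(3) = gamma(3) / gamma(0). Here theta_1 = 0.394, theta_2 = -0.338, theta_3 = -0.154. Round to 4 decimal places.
\rho(3) = -0.1191

For an MA(q) process with theta_0 = 1, the autocovariance is
  gamma(k) = sigma^2 * sum_{i=0..q-k} theta_i * theta_{i+k},
and rho(k) = gamma(k) / gamma(0). Sigma^2 cancels.
  numerator   = (1)*(-0.154) = -0.154.
  denominator = (1)^2 + (0.394)^2 + (-0.338)^2 + (-0.154)^2 = 1.293196.
  rho(3) = -0.154 / 1.293196 = -0.1191.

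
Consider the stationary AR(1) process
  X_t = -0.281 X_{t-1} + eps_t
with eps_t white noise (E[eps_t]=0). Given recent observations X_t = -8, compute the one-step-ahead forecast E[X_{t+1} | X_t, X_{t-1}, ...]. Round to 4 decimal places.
E[X_{t+1} \mid \mathcal F_t] = 2.2480

For an AR(p) model X_t = c + sum_i phi_i X_{t-i} + eps_t, the
one-step-ahead conditional mean is
  E[X_{t+1} | X_t, ...] = c + sum_i phi_i X_{t+1-i}.
Substitute known values:
  E[X_{t+1} | ...] = (-0.281) * (-8)
                   = 2.2480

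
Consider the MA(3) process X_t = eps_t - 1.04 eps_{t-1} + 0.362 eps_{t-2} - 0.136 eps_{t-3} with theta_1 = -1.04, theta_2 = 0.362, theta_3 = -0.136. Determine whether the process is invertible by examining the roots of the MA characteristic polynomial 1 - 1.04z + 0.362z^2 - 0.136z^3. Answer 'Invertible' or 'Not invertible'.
\text{Invertible}

The MA(q) characteristic polynomial is P(z) = 1 - 1.04z + 0.362z^2 - 0.136z^3.
Invertibility requires all roots to lie outside the unit circle, i.e. |z| > 1 for every root.
Degree 3: look for a simple real root z0 first, then factor out (1 - z/z0) and solve the remaining quadratic.
Testing z0 = 1.25: P(1.25) = 1 + (-1.04)(1.25) + (0.362)(1.25)^2 + (-0.136)(1.25)^3
  = 1 + (-1.3) + (0.565625) + (-0.265625) = 0.  So z_0 = 1.25 is a root, |z_0| = 1.25.
Divide out the factor (1 - 0.8 z) = (1 - z/z0) (since 1/z0 = 0.8):
  P(z) = (1 - 0.8 z)(1 + (-0.24) z + (0.17) z^2)
  [check: z-coef -0.24 - (0.8) = -1.04; z^2-coef 0.17 - (0.8)(-0.24) = 0.362; z^3-coef -(0.8)(0.17) = -0.136.]
Remaining roots from the quadratic factor 1 + (-0.24) z + (0.17) z^2:
  Set 1 + (-0.24) z + (0.17) z^2 = 0, i.e. a z^2 + b z + c = 0 with a = 0.17, b = -0.24, c = 1.
  Discriminant D = b^2 - 4ac = (-0.24)^2 - 4*(0.17)*1 = 0.0576 - (0.68) = -0.6224.
  D < 0, so the roots are the complex-conjugate pair z = (-b +/- i sqrt(-D)) / (2a) = 0.7059 +/- 2.3204i.
  For a conjugate pair |z|^2 = z * conj(z) = (product of roots) = c/a = 1/(0.17) = 5.882353, so |z| = sqrt(5.882353) = 2.4254 for both roots.
Moduli of all roots: 1.2500, 2.4254, 2.4254.
All moduli strictly greater than 1? Yes.
Verdict: Invertible.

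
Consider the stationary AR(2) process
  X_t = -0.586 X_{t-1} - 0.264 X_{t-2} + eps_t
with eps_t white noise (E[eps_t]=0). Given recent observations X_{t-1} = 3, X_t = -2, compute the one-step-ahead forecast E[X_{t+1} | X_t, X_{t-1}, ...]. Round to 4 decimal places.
E[X_{t+1} \mid \mathcal F_t] = 0.3800

For an AR(p) model X_t = c + sum_i phi_i X_{t-i} + eps_t, the
one-step-ahead conditional mean is
  E[X_{t+1} | X_t, ...] = c + sum_i phi_i X_{t+1-i}.
Substitute known values:
  E[X_{t+1} | ...] = (-0.586) * (-2) + (-0.264) * (3)
                   = 0.3800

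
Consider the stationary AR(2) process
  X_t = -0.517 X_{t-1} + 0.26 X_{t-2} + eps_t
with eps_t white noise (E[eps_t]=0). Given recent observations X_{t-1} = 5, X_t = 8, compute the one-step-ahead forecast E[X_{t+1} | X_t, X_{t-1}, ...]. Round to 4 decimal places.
E[X_{t+1} \mid \mathcal F_t] = -2.8360

For an AR(p) model X_t = c + sum_i phi_i X_{t-i} + eps_t, the
one-step-ahead conditional mean is
  E[X_{t+1} | X_t, ...] = c + sum_i phi_i X_{t+1-i}.
Substitute known values:
  E[X_{t+1} | ...] = (-0.517) * (8) + (0.26) * (5)
                   = -2.8360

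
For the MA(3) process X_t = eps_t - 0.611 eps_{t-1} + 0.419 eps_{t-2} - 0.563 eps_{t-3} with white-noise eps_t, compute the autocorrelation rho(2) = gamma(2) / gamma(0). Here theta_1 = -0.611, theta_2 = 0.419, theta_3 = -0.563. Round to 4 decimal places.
\rho(2) = 0.4089

For an MA(q) process with theta_0 = 1, the autocovariance is
  gamma(k) = sigma^2 * sum_{i=0..q-k} theta_i * theta_{i+k},
and rho(k) = gamma(k) / gamma(0). Sigma^2 cancels.
  numerator   = (1)*(0.419) + (-0.611)*(-0.563) = 0.762993.
  denominator = (1)^2 + (-0.611)^2 + (0.419)^2 + (-0.563)^2 = 1.865851.
  rho(2) = 0.762993 / 1.865851 = 0.4089.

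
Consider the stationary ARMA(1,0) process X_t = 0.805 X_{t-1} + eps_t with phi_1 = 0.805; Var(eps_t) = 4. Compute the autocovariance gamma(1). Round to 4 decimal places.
\gamma(1) = 9.1484

Multiply the model equation by X_{t-k} and take expectations. With theta_0 = psi_0 = 1 and psi_j the MA(infinity) weights, this gives
  gamma(k) - sum_i phi_i gamma(k-i) = c_k,
  c_k = sigma^2 * sum_{j=k..q} theta_j psi_{j-k}   (c_k = 0 for k > q),
using gamma(-m) = gamma(m).
Pure AR (q = 0): c_0 = sigma^2 = 4, c_k = 0 for k >= 1.
Equations for k = 0 and k = 1 (AR order 1):
  gamma(0) = phi_1 gamma(1) + c_0
  gamma(1) = phi_1 gamma(0) + c_1
Substituting the second into the first: gamma(0) (1 - phi_1^2) = c_0 + phi_1 c_1, so
  gamma(0) = c_0 / (1 - phi_1^2) = 4 / (1 - (0.805)^2) = 4 / 0.351975 = 11.364443.
  gamma(1) = phi_1 gamma(0) = (0.805)(11.364443) = 9.148377.
Therefore gamma(1) = 9.1484 (to 4 decimal places).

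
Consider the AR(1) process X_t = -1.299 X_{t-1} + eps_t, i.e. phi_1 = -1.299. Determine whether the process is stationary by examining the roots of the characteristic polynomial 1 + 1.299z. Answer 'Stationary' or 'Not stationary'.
\text{Not stationary}

The AR(p) characteristic polynomial is P(z) = 1 + 1.299z.
Stationarity requires all roots to lie outside the unit circle, i.e. |z| > 1 for every root.
This is linear in z: 1 + (1.299) z = 0  =>  z = -1/(1.299) = -0.769823,  |z| = 0.769823.
Moduli of all roots: 0.7698.
All moduli strictly greater than 1? No.
Verdict: Not stationary.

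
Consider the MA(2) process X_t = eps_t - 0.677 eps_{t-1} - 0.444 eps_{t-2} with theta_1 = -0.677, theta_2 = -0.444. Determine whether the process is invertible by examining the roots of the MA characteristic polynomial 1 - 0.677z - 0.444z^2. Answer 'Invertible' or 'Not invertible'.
\text{Not invertible}

The MA(q) characteristic polynomial is P(z) = 1 - 0.677z - 0.444z^2.
Invertibility requires all roots to lie outside the unit circle, i.e. |z| > 1 for every root.
Set 1 + (-0.677) z + (-0.444) z^2 = 0, i.e. a z^2 + b z + c = 0 with a = -0.444, b = -0.677, c = 1.
Discriminant D = b^2 - 4ac = (-0.677)^2 - 4*(-0.444)*1 = 0.458329 - (-1.776) = 2.234329.
D >= 0, so the roots are real: z = (-b +/- sqrt(D)) / (2a) = (0.677 +/- 1.494767) / (-0.888).
  z_1 = (0.677 + 1.494767) / (-0.888) = -2.4457,   |z_1| = 2.4457.
  z_2 = (0.677 - 1.494767) / (-0.888) = 0.9209,   |z_2| = 0.9209.
Moduli of all roots: 2.4457, 0.9209.
All moduli strictly greater than 1? No.
Verdict: Not invertible.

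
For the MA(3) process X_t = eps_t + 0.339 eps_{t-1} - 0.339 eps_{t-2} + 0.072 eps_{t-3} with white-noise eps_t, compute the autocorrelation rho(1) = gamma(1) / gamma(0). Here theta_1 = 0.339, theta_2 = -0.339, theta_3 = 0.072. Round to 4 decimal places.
\rho(1) = 0.1617

For an MA(q) process with theta_0 = 1, the autocovariance is
  gamma(k) = sigma^2 * sum_{i=0..q-k} theta_i * theta_{i+k},
and rho(k) = gamma(k) / gamma(0). Sigma^2 cancels.
  numerator   = (1)*(0.339) + (0.339)*(-0.339) + (-0.339)*(0.072) = 0.199671.
  denominator = (1)^2 + (0.339)^2 + (-0.339)^2 + (0.072)^2 = 1.235026.
  rho(1) = 0.199671 / 1.235026 = 0.1617.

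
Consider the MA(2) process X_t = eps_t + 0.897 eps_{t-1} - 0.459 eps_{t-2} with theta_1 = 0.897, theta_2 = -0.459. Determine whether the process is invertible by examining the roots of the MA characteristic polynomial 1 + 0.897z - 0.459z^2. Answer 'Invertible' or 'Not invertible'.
\text{Not invertible}

The MA(q) characteristic polynomial is P(z) = 1 + 0.897z - 0.459z^2.
Invertibility requires all roots to lie outside the unit circle, i.e. |z| > 1 for every root.
Set 1 + (0.897) z + (-0.459) z^2 = 0, i.e. a z^2 + b z + c = 0 with a = -0.459, b = 0.897, c = 1.
Discriminant D = b^2 - 4ac = (0.897)^2 - 4*(-0.459)*1 = 0.804609 - (-1.836) = 2.640609.
D >= 0, so the roots are real: z = (-b +/- sqrt(D)) / (2a) = (-0.897 +/- 1.624995) / (-0.918).
  z_1 = (-0.897 + 1.624995) / (-0.918) = -0.793,   |z_1| = 0.793.
  z_2 = (-0.897 - 1.624995) / (-0.918) = 2.7473,   |z_2| = 2.7473.
Moduli of all roots: 0.7930, 2.7473.
All moduli strictly greater than 1? No.
Verdict: Not invertible.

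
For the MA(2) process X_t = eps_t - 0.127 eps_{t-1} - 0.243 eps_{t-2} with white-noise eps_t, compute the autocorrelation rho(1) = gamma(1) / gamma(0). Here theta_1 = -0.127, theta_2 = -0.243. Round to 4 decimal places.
\rho(1) = -0.0894

For an MA(q) process with theta_0 = 1, the autocovariance is
  gamma(k) = sigma^2 * sum_{i=0..q-k} theta_i * theta_{i+k},
and rho(k) = gamma(k) / gamma(0). Sigma^2 cancels.
  numerator   = (1)*(-0.127) + (-0.127)*(-0.243) = -0.096139.
  denominator = (1)^2 + (-0.127)^2 + (-0.243)^2 = 1.075178.
  rho(1) = -0.096139 / 1.075178 = -0.0894.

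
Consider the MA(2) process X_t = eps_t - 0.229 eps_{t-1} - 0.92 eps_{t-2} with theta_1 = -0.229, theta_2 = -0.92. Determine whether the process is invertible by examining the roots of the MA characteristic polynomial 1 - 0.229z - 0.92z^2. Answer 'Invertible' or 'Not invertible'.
\text{Not invertible}

The MA(q) characteristic polynomial is P(z) = 1 - 0.229z - 0.92z^2.
Invertibility requires all roots to lie outside the unit circle, i.e. |z| > 1 for every root.
Set 1 + (-0.229) z + (-0.92) z^2 = 0, i.e. a z^2 + b z + c = 0 with a = -0.92, b = -0.229, c = 1.
Discriminant D = b^2 - 4ac = (-0.229)^2 - 4*(-0.92)*1 = 0.052441 - (-3.68) = 3.732441.
D >= 0, so the roots are real: z = (-b +/- sqrt(D)) / (2a) = (0.229 +/- 1.931953) / (-1.84).
  z_1 = (0.229 + 1.931953) / (-1.84) = -1.1744,   |z_1| = 1.1744.
  z_2 = (0.229 - 1.931953) / (-1.84) = 0.9255,   |z_2| = 0.9255.
Moduli of all roots: 1.1744, 0.9255.
All moduli strictly greater than 1? No.
Verdict: Not invertible.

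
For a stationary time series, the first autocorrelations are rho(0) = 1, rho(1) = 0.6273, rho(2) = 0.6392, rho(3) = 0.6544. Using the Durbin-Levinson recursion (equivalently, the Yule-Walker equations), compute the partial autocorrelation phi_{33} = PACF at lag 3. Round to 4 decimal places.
\phi_{33} = 0.3190

The PACF at lag k is phi_{kk}, the last component of the solution
to the Yule-Walker system G_k phi = r_k where
  (G_k)_{ij} = rho(|i - j|), (r_k)_i = rho(i), i,j = 1..k.
Equivalently, Durbin-Levinson gives phi_{kk} iteratively:
  phi_{11} = rho(1)
  phi_{kk} = [rho(k) - sum_{j=1..k-1} phi_{k-1,j} rho(k-j)]
            / [1 - sum_{j=1..k-1} phi_{k-1,j} rho(j)],
  phi_{k,j} = phi_{k-1,j} - phi_{kk} phi_{k-1,k-j},  j = 1..k-1.
Step k = 1:
  phi_11 = rho(1) = 0.6273.
Step k = 2:
  phi_22 = [rho(2) - phi_11 rho(1)] / [1 - phi_11 rho(1)] = [0.6392 - (0.6273)(0.6273)] / [1 - (0.6273)(0.6273)]
         = 0.24569471 / 0.60649471 = 0.405106.
  Update: phi_21 = phi_11 - phi_22 phi_11 = 0.6273 - (0.405106)(0.6273) = 0.373177.
Step k = 3:
  phi_33 = [rho(3) - phi_21 rho(2) - phi_22 rho(1)] / [1 - phi_21 rho(1) - phi_22 rho(2)]
    numerator   = 0.6544 - (0.373177)(0.6392) - (0.405106)(0.6273) = 0.16174224
    denominator = 1 - (0.373177)(0.6273) - (0.405106)(0.6392) = 0.50696228
  phi_33 = 0.16174224 / 0.50696228 = 0.319.
Therefore phi_{33} = 0.3190.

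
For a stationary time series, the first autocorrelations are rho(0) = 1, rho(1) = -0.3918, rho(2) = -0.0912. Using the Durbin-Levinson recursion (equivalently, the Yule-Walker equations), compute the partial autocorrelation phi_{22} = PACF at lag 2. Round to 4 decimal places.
\phi_{22} = -0.2891

The PACF at lag k is phi_{kk}, the last component of the solution
to the Yule-Walker system G_k phi = r_k where
  (G_k)_{ij} = rho(|i - j|), (r_k)_i = rho(i), i,j = 1..k.
Equivalently, Durbin-Levinson gives phi_{kk} iteratively:
  phi_{11} = rho(1)
  phi_{kk} = [rho(k) - sum_{j=1..k-1} phi_{k-1,j} rho(k-j)]
            / [1 - sum_{j=1..k-1} phi_{k-1,j} rho(j)],
  phi_{k,j} = phi_{k-1,j} - phi_{kk} phi_{k-1,k-j},  j = 1..k-1.
Step k = 1:
  phi_11 = rho(1) = -0.3918.
Step k = 2:
  phi_22 = [rho(2) - phi_11 rho(1)] / [1 - phi_11 rho(1)] = [-0.0912 - (-0.3918)(-0.3918)] / [1 - (-0.3918)(-0.3918)]
         = -0.24470724 / 0.84649276 = -0.2891.
Therefore phi_{22} = -0.2891.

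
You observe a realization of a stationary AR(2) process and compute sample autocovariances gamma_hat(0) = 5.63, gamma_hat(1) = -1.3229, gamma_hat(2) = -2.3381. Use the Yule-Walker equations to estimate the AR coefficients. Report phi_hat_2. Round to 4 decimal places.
\hat\phi_{2} = -0.4980

The Yule-Walker equations for an AR(p) process read, in matrix form,
  Gamma_p phi = r_p,   with   (Gamma_p)_{ij} = gamma(|i - j|),
                       (r_p)_i = gamma(i),   i,j = 1..p.
Substitute the sample gammas (Toeplitz matrix and right-hand side of size 2):
  Gamma_p = [[5.63, -1.3229], [-1.3229, 5.63]]
  r_p     = [-1.3229, -2.3381]
Written out:
  5.63 phi_1 - 1.3229 phi_2 = -1.3229
  -1.3229 phi_1 + 5.63 phi_2 = -2.3381
Solve by Cramer's rule:
  det = gamma(0)^2 - gamma(1)^2 = (5.63)^2 - (-1.3229)^2 = 31.6969 - 1.75006441 = 29.94683559
  phi_hat_1 = [gamma(1) gamma(0) - gamma(1) gamma(2)] / det = [(-1.3229)(5.63) - (-1.3229)(-2.3381)] / 29.94683559 = -10.54099949 / 29.94683559 = -0.352
  phi_hat_2 = [gamma(0) gamma(2) - gamma(1)^2] / det = [(5.63)(-2.3381) - (-1.3229)^2] / 29.94683559 = -14.91356741 / 29.94683559 = -0.498
So phi_hat = [-0.3520, -0.4980].
Therefore phi_hat_2 = -0.4980.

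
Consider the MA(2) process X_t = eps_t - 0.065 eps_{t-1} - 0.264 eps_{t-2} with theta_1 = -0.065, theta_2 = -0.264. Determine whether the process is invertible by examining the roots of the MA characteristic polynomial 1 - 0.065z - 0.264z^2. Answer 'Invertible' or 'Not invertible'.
\text{Invertible}

The MA(q) characteristic polynomial is P(z) = 1 - 0.065z - 0.264z^2.
Invertibility requires all roots to lie outside the unit circle, i.e. |z| > 1 for every root.
Set 1 + (-0.065) z + (-0.264) z^2 = 0, i.e. a z^2 + b z + c = 0 with a = -0.264, b = -0.065, c = 1.
Discriminant D = b^2 - 4ac = (-0.065)^2 - 4*(-0.264)*1 = 0.004225 - (-1.056) = 1.060225.
D >= 0, so the roots are real: z = (-b +/- sqrt(D)) / (2a) = (0.065 +/- 1.029672) / (-0.528).
  z_1 = (0.065 + 1.029672) / (-0.528) = -2.0732,   |z_1| = 2.0732.
  z_2 = (0.065 - 1.029672) / (-0.528) = 1.827,   |z_2| = 1.827.
Moduli of all roots: 2.0732, 1.8270.
All moduli strictly greater than 1? Yes.
Verdict: Invertible.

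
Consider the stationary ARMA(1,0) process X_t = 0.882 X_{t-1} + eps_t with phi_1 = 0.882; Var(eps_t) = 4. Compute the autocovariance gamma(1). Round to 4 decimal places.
\gamma(1) = 15.8865

Multiply the model equation by X_{t-k} and take expectations. With theta_0 = psi_0 = 1 and psi_j the MA(infinity) weights, this gives
  gamma(k) - sum_i phi_i gamma(k-i) = c_k,
  c_k = sigma^2 * sum_{j=k..q} theta_j psi_{j-k}   (c_k = 0 for k > q),
using gamma(-m) = gamma(m).
Pure AR (q = 0): c_0 = sigma^2 = 4, c_k = 0 for k >= 1.
Equations for k = 0 and k = 1 (AR order 1):
  gamma(0) = phi_1 gamma(1) + c_0
  gamma(1) = phi_1 gamma(0) + c_1
Substituting the second into the first: gamma(0) (1 - phi_1^2) = c_0 + phi_1 c_1, so
  gamma(0) = c_0 / (1 - phi_1^2) = 4 / (1 - (0.882)^2) = 4 / 0.222076 = 18.011852.
  gamma(1) = phi_1 gamma(0) = (0.882)(18.011852) = 15.886453.
Therefore gamma(1) = 15.8865 (to 4 decimal places).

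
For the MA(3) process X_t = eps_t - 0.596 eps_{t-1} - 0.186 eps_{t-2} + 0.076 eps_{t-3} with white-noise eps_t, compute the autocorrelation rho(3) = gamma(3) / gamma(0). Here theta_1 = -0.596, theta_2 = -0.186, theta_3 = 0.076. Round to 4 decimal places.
\rho(3) = 0.0545

For an MA(q) process with theta_0 = 1, the autocovariance is
  gamma(k) = sigma^2 * sum_{i=0..q-k} theta_i * theta_{i+k},
and rho(k) = gamma(k) / gamma(0). Sigma^2 cancels.
  numerator   = (1)*(0.076) = 0.076.
  denominator = (1)^2 + (-0.596)^2 + (-0.186)^2 + (0.076)^2 = 1.395588.
  rho(3) = 0.076 / 1.395588 = 0.0545.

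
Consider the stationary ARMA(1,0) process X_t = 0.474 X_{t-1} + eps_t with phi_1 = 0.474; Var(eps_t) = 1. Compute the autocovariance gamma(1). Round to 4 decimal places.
\gamma(1) = 0.6114

Multiply the model equation by X_{t-k} and take expectations. With theta_0 = psi_0 = 1 and psi_j the MA(infinity) weights, this gives
  gamma(k) - sum_i phi_i gamma(k-i) = c_k,
  c_k = sigma^2 * sum_{j=k..q} theta_j psi_{j-k}   (c_k = 0 for k > q),
using gamma(-m) = gamma(m).
Pure AR (q = 0): c_0 = sigma^2 = 1, c_k = 0 for k >= 1.
Equations for k = 0 and k = 1 (AR order 1):
  gamma(0) = phi_1 gamma(1) + c_0
  gamma(1) = phi_1 gamma(0) + c_1
Substituting the second into the first: gamma(0) (1 - phi_1^2) = c_0 + phi_1 c_1, so
  gamma(0) = c_0 / (1 - phi_1^2) = 1 / (1 - (0.474)^2) = 1 / 0.775324 = 1.289783.
  gamma(1) = phi_1 gamma(0) = (0.474)(1.289783) = 0.611357.
Therefore gamma(1) = 0.6114 (to 4 decimal places).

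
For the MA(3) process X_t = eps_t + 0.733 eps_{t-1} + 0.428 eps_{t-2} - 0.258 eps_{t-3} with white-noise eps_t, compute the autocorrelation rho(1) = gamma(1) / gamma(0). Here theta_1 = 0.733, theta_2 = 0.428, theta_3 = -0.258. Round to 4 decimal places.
\rho(1) = 0.5239

For an MA(q) process with theta_0 = 1, the autocovariance is
  gamma(k) = sigma^2 * sum_{i=0..q-k} theta_i * theta_{i+k},
and rho(k) = gamma(k) / gamma(0). Sigma^2 cancels.
  numerator   = (1)*(0.733) + (0.733)*(0.428) + (0.428)*(-0.258) = 0.9363.
  denominator = (1)^2 + (0.733)^2 + (0.428)^2 + (-0.258)^2 = 1.787037.
  rho(1) = 0.9363 / 1.787037 = 0.5239.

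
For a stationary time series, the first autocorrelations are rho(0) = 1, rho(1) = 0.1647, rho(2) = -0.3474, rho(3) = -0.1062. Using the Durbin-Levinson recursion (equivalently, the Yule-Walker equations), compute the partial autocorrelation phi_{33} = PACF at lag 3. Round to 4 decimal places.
\phi_{33} = 0.0440

The PACF at lag k is phi_{kk}, the last component of the solution
to the Yule-Walker system G_k phi = r_k where
  (G_k)_{ij} = rho(|i - j|), (r_k)_i = rho(i), i,j = 1..k.
Equivalently, Durbin-Levinson gives phi_{kk} iteratively:
  phi_{11} = rho(1)
  phi_{kk} = [rho(k) - sum_{j=1..k-1} phi_{k-1,j} rho(k-j)]
            / [1 - sum_{j=1..k-1} phi_{k-1,j} rho(j)],
  phi_{k,j} = phi_{k-1,j} - phi_{kk} phi_{k-1,k-j},  j = 1..k-1.
Step k = 1:
  phi_11 = rho(1) = 0.1647.
Step k = 2:
  phi_22 = [rho(2) - phi_11 rho(1)] / [1 - phi_11 rho(1)] = [-0.3474 - (0.1647)(0.1647)] / [1 - (0.1647)(0.1647)]
         = -0.37452609 / 0.97287391 = -0.384969.
  Update: phi_21 = phi_11 - phi_22 phi_11 = 0.1647 - (-0.384969)(0.1647) = 0.228104.
Step k = 3:
  phi_33 = [rho(3) - phi_21 rho(2) - phi_22 rho(1)] / [1 - phi_21 rho(1) - phi_22 rho(2)]
    numerator   = -0.1062 - (0.228104)(-0.3474) - (-0.384969)(0.1647) = 0.03644781
    denominator = 1 - (0.228104)(0.1647) - (-0.384969)(-0.3474) = 0.82869306
  phi_33 = 0.03644781 / 0.82869306 = 0.044.
Therefore phi_{33} = 0.0440.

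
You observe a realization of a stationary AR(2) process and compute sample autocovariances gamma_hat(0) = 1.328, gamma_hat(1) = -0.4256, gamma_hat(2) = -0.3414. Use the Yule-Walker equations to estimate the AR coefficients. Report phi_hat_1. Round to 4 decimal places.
\hat\phi_{1} = -0.4490

The Yule-Walker equations for an AR(p) process read, in matrix form,
  Gamma_p phi = r_p,   with   (Gamma_p)_{ij} = gamma(|i - j|),
                       (r_p)_i = gamma(i),   i,j = 1..p.
Substitute the sample gammas (Toeplitz matrix and right-hand side of size 2):
  Gamma_p = [[1.328, -0.4256], [-0.4256, 1.328]]
  r_p     = [-0.4256, -0.3414]
Written out:
  1.328 phi_1 - 0.4256 phi_2 = -0.4256
  -0.4256 phi_1 + 1.328 phi_2 = -0.3414
Solve by Cramer's rule:
  det = gamma(0)^2 - gamma(1)^2 = (1.328)^2 - (-0.4256)^2 = 1.763584 - 0.18113536 = 1.58244864
  phi_hat_1 = [gamma(1) gamma(0) - gamma(1) gamma(2)] / det = [(-0.4256)(1.328) - (-0.4256)(-0.3414)] / 1.58244864 = -0.71049664 / 1.58244864 = -0.449
  phi_hat_2 = [gamma(0) gamma(2) - gamma(1)^2] / det = [(1.328)(-0.3414) - (-0.4256)^2] / 1.58244864 = -0.63451456 / 1.58244864 = -0.401
So phi_hat = [-0.4490, -0.4010].
Therefore phi_hat_1 = -0.4490.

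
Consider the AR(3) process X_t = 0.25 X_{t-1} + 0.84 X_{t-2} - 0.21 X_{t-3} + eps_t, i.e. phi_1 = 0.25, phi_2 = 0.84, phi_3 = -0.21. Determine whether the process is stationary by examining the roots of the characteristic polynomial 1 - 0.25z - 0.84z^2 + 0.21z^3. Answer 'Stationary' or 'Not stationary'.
\text{Stationary}

The AR(p) characteristic polynomial is P(z) = 1 - 0.25z - 0.84z^2 + 0.21z^3.
Stationarity requires all roots to lie outside the unit circle, i.e. |z| > 1 for every root.
Degree 3: look for a simple real root z0 first, then factor out (1 - z/z0) and solve the remaining quadratic.
Testing z0 = 4: P(4) = 1 + (-0.25)(4) + (-0.84)(4)^2 + (0.21)(4)^3
  = 1 + (-1) + (-13.44) + (13.44) = 0.  So z_0 = 4 is a root, |z_0| = 4.
Divide out the factor (1 - 0.25 z) = (1 - z/z0) (since 1/z0 = 0.25):
  P(z) = (1 - 0.25 z)(1 + (0) z + (-0.84) z^2)
  [check: z-coef 0 - (0.25) = -0.25; z^2-coef -0.84 - (0.25)(0) = -0.84; z^3-coef -(0.25)(-0.84) = 0.21.]
Remaining roots from the quadratic factor 1 + (0) z + (-0.84) z^2:
  Set 1 + (0) z + (-0.84) z^2 = 0, i.e. a z^2 + b z + c = 0 with a = -0.84, b = 0, c = 1.
  Discriminant D = b^2 - 4ac = (0)^2 - 4*(-0.84)*1 = 0 - (-3.36) = 3.36.
  D >= 0, so the roots are real: z = (-b +/- sqrt(D)) / (2a) = (0 +/- 1.83303) / (-1.68).
    z_1 = (0 + 1.83303) / (-1.68) = -1.0911,   |z_1| = 1.0911.
    z_2 = (0 - 1.83303) / (-1.68) = 1.0911,   |z_2| = 1.0911.
Moduli of all roots: 4.0000, 1.0911, 1.0911.
All moduli strictly greater than 1? Yes.
Verdict: Stationary.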